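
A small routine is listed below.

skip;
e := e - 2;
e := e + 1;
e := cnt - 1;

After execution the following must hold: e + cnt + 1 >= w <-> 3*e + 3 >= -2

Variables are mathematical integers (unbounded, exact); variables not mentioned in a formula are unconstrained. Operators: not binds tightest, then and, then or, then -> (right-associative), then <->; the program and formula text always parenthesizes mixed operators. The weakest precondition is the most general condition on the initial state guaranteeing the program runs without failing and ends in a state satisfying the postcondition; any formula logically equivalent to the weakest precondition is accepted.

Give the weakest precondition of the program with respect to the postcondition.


Working backward. After the program, the postcondition e + cnt + 1 >= w <-> 3*e + 3 >= -2 must hold; in canonical form it is cnt + e >= w - 1 <-> 3*e >= -5.
Before e := cnt - 1: 2*cnt >= w <-> 3*cnt >= -2
Before e := e + 1: 2*cnt >= w <-> 3*cnt >= -2
Before e := e - 2: 2*cnt >= w <-> 3*cnt >= -2
Before skip: 2*cnt >= w <-> 3*cnt >= -2
Answer: WP = 2*cnt >= w <-> 3*cnt >= -2


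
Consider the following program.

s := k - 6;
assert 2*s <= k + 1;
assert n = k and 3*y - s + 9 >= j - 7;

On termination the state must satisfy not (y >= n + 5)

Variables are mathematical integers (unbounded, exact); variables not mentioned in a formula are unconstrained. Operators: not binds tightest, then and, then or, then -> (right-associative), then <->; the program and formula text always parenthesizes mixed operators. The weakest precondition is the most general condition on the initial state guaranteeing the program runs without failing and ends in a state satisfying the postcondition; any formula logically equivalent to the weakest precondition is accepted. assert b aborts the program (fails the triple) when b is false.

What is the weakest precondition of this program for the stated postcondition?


Working backward. After the program, not (y >= n + 5) must hold.
Before assert n = k and 3*y - s + 9 >= j - 7: n = k and 3*y >= j + s - 16 and (not (y >= n + 5))
Before assert 2*s <= k + 1: 2*s <= k + 1 and n = k and 3*y >= j + s - 16 and (not (y >= n + 5))
Before s := k - 6: k <= 13 and n = k and 3*y >= j + k - 22 and (not (y >= n + 5))
Answer: WP = k <= 13 and n = k and 3*y >= j + k - 22 and (not (y >= n + 5))


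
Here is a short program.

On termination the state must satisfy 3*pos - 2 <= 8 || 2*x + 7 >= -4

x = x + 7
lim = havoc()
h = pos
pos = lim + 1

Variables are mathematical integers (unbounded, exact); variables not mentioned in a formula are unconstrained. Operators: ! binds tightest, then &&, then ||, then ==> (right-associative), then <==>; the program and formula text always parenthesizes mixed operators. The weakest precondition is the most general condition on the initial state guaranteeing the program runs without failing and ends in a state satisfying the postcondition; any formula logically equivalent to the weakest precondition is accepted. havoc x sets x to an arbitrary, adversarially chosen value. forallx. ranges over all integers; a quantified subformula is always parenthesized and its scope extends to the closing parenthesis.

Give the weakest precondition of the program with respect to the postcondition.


Working backward. After the program, the postcondition 3*pos - 2 <= 8 || 2*x + 7 >= -4 must hold; in canonical form it is 3*pos <= 10 || 2*x >= -11.
Before pos := lim + 1: 3*lim <= 7 || 2*x >= -11
Before h := pos: 3*lim <= 7 || 2*x >= -11
Before havoc lim: forall lim_1. (3*lim_1 <= 7 || 2*x >= -11)
Before x := x + 7: forall lim_1. (3*lim_1 <= 7 || 2*x >= -25)
Answer: WP = forall lim_1. (3*lim_1 <= 7 || 2*x >= -25)


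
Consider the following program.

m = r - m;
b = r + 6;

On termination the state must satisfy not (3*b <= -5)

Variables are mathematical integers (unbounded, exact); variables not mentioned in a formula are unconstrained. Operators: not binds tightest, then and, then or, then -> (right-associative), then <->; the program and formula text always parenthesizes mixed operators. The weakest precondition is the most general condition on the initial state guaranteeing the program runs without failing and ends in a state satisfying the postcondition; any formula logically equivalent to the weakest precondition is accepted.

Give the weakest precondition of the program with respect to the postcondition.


Working backward. After the program, not (3*b <= -5) must hold.
Before b := r + 6: not (3*r <= -23)
Before m := r - m: not (3*r <= -23)
Answer: WP = not (3*r <= -23)


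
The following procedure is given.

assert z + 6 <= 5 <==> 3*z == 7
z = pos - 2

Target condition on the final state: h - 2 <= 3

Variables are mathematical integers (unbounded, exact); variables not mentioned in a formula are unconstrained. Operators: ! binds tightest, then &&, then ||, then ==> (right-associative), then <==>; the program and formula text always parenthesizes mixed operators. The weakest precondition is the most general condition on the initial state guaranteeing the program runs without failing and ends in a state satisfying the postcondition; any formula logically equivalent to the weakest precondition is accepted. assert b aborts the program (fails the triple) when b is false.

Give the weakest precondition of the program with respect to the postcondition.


Working backward. After the program, the postcondition h - 2 <= 3 must hold; in canonical form it is h <= 5.
Before z := pos - 2: h <= 5
Before assert z + 6 <= 5 <==> 3*z == 7: (z <= -1 <==> 3*z == 7) && h <= 5
Answer: WP = (z <= -1 <==> 3*z == 7) && h <= 5


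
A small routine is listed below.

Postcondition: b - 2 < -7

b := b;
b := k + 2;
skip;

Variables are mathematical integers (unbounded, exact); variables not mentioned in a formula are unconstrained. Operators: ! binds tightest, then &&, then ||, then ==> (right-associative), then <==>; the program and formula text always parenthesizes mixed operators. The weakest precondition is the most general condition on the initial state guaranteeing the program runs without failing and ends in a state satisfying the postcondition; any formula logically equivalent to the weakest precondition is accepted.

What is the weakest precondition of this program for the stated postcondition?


Working backward. After the program, the postcondition b - 2 < -7 must hold; in canonical form it is b < -5.
Before skip: b < -5
Before b := k + 2: k < -7
Before b := b: k < -7
Answer: WP = k < -7


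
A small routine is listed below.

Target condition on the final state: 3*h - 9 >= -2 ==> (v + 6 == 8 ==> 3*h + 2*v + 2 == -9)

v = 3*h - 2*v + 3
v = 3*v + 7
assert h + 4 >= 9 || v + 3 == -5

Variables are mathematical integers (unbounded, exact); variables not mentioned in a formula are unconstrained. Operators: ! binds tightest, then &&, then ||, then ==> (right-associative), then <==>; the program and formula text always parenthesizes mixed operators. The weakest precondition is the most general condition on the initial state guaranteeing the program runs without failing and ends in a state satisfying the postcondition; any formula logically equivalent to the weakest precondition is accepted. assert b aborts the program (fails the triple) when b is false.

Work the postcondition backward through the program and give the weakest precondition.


Working backward. After the program, the postcondition 3*h - 9 >= -2 ==> (v + 6 == 8 ==> 3*h + 2*v + 2 == -9) must hold; in canonical form it is 3*h >= 7 ==> (v == 2 ==> 3*h + 2*v == -11).
Before assert h + 4 >= 9 || v + 3 == -5: (h >= 5 || v == -8) && (3*h >= 7 ==> (v == 2 ==> 3*h + 2*v == -11))
Before v := 3*v + 7: (h >= 5 || 3*v == -15) && (3*h >= 7 ==> (3*v == -5 ==> 3*h + 6*v == -25))
Before v := 3*h - 2*v + 3: (h >= 5 || 9*h == 6*v - 24) && (3*h >= 7 ==> (9*h == 6*v - 14 ==> 21*h == 12*v - 43))
Answer: WP = (h >= 5 || 9*h == 6*v - 24) && (3*h >= 7 ==> (9*h == 6*v - 14 ==> 21*h == 12*v - 43))


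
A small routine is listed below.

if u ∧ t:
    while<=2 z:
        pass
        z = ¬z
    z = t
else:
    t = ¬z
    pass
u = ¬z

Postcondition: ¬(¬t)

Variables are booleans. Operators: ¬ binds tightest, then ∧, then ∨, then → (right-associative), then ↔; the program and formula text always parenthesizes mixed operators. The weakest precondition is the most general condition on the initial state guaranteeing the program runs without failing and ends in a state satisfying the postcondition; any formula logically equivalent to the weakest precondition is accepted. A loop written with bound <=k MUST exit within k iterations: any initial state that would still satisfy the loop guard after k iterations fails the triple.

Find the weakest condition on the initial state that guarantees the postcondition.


Working backward. After the program, the postcondition ¬(¬t) must hold; in canonical form it is t.
Before u := ¬z: t
Then branch requires (z → (((¬z) → ((¬z) ∧ t)) ∧ (z → t))) ∧ ((¬z) → t); else branch requires ¬z.
Before the if: ((u ∧ t) → ((z → (((¬z) → ((¬z) ∧ t)) ∧ (z → t))) ∧ ((¬z) → t))) ∧ ((¬(u ∧ t)) → (¬z))
Answer: WP = ((u ∧ t) → ((z → (((¬z) → ((¬z) ∧ t)) ∧ (z → t))) ∧ ((¬z) → t))) ∧ ((¬(u ∧ t)) → (¬z))


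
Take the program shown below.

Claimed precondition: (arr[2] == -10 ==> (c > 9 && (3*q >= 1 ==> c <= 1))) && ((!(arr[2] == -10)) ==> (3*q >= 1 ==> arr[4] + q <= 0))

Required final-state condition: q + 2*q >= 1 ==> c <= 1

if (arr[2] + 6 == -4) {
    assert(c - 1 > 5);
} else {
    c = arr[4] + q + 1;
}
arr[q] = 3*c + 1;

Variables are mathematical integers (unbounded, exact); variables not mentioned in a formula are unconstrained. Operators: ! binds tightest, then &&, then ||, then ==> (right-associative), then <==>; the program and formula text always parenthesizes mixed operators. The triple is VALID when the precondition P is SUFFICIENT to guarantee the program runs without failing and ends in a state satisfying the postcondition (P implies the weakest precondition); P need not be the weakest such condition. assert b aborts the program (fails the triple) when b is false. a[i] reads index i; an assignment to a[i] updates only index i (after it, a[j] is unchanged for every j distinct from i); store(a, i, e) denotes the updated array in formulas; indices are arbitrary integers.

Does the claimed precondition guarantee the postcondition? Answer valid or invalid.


Working backward. After the program, the postcondition q + 2*q >= 1 ==> c <= 1 must hold; in canonical form it is 3*q >= 1 ==> c <= 1.
Before arr[q] := 3*c + 1: 3*q >= 1 ==> c <= 1
Then branch requires c > 6 && (3*q >= 1 ==> c <= 1); else branch requires 3*q >= 1 ==> arr[4] + q <= 0.
Before the if: (arr[2] == -10 ==> (c > 6 && (3*q >= 1 ==> c <= 1))) && ((!(arr[2] == -10)) ==> (3*q >= 1 ==> arr[4] + q <= 0))
The weakest precondition is (arr[2] == -10 ==> (c > 6 && (3*q >= 1 ==> c <= 1))) && ((!(arr[2] == -10)) ==> (3*q >= 1 ==> arr[4] + q <= 0)).
Check whether (arr[2] == -10 ==> (c > 9 && (3*q >= 1 ==> c <= 1))) && ((!(arr[2] == -10)) ==> (3*q >= 1 ==> arr[4] + q <= 0)) implies it.
Every state satisfying the precondition satisfies the weakest precondition: the implication holds.
Answer: valid


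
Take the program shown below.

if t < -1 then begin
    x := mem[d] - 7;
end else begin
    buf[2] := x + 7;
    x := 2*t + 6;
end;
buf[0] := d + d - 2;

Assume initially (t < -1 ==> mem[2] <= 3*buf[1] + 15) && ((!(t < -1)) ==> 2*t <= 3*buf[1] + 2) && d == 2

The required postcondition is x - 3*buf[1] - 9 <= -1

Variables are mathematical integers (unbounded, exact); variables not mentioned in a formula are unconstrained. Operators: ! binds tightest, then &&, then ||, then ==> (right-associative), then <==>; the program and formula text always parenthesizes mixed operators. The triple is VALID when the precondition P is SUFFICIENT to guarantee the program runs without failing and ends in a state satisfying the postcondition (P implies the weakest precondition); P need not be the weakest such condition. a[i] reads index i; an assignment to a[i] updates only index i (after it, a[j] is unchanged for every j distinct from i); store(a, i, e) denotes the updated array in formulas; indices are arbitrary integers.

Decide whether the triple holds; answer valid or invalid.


Working backward. After the program, the postcondition x - 3*buf[1] - 9 <= -1 must hold; in canonical form it is x <= 3*buf[1] + 8.
Before buf[0] := d + d - 2: x <= 3*buf[1] + 8
Then branch requires mem[d] <= 3*buf[1] + 15; else branch requires 2*t <= 3*buf[1] + 2.
Before the if: (t < -1 ==> mem[d] <= 3*buf[1] + 15) && ((!(t < -1)) ==> 2*t <= 3*buf[1] + 2)
The weakest precondition is (t < -1 ==> mem[d] <= 3*buf[1] + 15) && ((!(t < -1)) ==> 2*t <= 3*buf[1] + 2).
Check whether (t < -1 ==> mem[2] <= 3*buf[1] + 15) && ((!(t < -1)) ==> 2*t <= 3*buf[1] + 2) && d == 2 implies it.
Every state satisfying the precondition satisfies the weakest precondition: the implication holds.
Answer: valid


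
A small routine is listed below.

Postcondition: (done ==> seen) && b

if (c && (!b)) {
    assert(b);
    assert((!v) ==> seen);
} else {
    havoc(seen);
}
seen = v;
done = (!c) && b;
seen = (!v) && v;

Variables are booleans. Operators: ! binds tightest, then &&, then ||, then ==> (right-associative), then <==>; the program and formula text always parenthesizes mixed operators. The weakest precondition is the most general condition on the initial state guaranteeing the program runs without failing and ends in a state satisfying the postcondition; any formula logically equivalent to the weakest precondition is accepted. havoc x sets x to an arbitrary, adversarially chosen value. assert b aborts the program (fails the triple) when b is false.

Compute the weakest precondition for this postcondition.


Working backward. After the program, (done ==> seen) && b must hold.
Before seen := (!v) && v: (!done) && b
Before done := (!c) && b: (!((!c) && b)) && b
Before seen := v: (!((!c) && b)) && b
Then branch requires b && ((!v) ==> seen) && (!((!c) && b)); else branch requires (!((!c) && b)) && b.
Before the if: ((c && (!b)) ==> (b && ((!v) ==> seen) && (!((!c) && b)))) && ((!(c && (!b))) ==> ((!((!c) && b)) && b))
Answer: WP = ((c && (!b)) ==> (b && ((!v) ==> seen) && (!((!c) && b)))) && ((!(c && (!b))) ==> ((!((!c) && b)) && b))


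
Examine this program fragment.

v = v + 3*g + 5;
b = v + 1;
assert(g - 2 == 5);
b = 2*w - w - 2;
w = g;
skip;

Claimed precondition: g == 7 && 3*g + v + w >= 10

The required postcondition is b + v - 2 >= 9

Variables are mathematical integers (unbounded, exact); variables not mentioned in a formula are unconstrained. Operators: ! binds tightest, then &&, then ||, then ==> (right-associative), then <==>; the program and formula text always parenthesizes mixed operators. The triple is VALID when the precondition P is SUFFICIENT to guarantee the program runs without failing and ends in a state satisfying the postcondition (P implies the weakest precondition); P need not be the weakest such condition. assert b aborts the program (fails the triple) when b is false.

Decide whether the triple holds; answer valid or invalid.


Working backward. After the program, the postcondition b + v - 2 >= 9 must hold; in canonical form it is b + v >= 11.
Before skip: b + v >= 11
Before w := g: b + v >= 11
Before b := 2*w - w - 2: v + w >= 13
Before assert g - 2 == 5: g == 7 && v + w >= 13
Before b := v + 1: g == 7 && v + w >= 13
Before v := v + 3*g + 5: g == 7 && 3*g + v + w >= 8
The weakest precondition is g == 7 && 3*g + v + w >= 8.
Check whether g == 7 && 3*g + v + w >= 10 implies it.
Every state satisfying the precondition satisfies the weakest precondition: the implication holds.
Answer: valid


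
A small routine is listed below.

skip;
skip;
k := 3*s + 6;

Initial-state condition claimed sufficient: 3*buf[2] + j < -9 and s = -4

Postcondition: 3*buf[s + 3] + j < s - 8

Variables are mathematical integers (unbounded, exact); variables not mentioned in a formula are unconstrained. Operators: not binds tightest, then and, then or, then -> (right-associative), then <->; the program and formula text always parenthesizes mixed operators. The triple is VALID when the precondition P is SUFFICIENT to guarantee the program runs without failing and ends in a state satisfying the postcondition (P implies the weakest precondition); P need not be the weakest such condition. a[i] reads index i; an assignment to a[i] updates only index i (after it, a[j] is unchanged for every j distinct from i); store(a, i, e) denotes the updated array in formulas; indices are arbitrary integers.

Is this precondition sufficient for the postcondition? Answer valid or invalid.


Working backward. After the program, 3*buf[s + 3] + j < s - 8 must hold.
Before k := 3*s + 6: 3*buf[s + 3] + j < s - 8
Before skip: 3*buf[s + 3] + j < s - 8
Before skip: 3*buf[s + 3] + j < s - 8
The weakest precondition is 3*buf[s + 3] + j < s - 8.
Check whether 3*buf[2] + j < -9 and s = -4 implies it.
Countermodel: at the initial state buf = {[-1] = 0, [2] = -3, elsewhere 0}, j = -1, s = -4, the precondition holds but the weakest precondition fails.
Answer: invalid


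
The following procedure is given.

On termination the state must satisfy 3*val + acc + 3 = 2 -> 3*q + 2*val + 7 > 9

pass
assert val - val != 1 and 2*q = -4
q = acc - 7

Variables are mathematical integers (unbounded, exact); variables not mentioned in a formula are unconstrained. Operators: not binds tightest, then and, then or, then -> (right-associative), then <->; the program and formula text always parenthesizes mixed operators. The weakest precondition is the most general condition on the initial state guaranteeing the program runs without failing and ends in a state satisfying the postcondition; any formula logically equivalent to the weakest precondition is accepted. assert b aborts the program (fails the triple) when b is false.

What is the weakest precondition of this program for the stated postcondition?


Working backward. After the program, the postcondition 3*val + acc + 3 = 2 -> 3*q + 2*val + 7 > 9 must hold; in canonical form it is acc + 3*val = -1 -> 3*q + 2*val > 2.
Before q := acc - 7: acc + 3*val = -1 -> 3*acc + 2*val > 23
Before assert val - val != 1 and 2*q = -4: 2*q = -4 and (acc + 3*val = -1 -> 3*acc + 2*val > 23)
Before skip: 2*q = -4 and (acc + 3*val = -1 -> 3*acc + 2*val > 23)
Answer: WP = 2*q = -4 and (acc + 3*val = -1 -> 3*acc + 2*val > 23)


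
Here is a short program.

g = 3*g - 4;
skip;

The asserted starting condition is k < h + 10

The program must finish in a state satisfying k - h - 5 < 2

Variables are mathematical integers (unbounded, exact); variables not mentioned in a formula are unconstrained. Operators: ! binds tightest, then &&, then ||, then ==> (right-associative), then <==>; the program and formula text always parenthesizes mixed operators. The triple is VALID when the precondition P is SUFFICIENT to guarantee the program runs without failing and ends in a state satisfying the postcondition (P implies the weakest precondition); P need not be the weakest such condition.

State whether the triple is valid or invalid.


Working backward. After the program, the postcondition k - h - 5 < 2 must hold; in canonical form it is k < h + 7.
Before skip: k < h + 7
Before g := 3*g - 4: k < h + 7
The weakest precondition is k < h + 7.
Check whether k < h + 10 implies it.
Countermodel: at the initial state h = -7, k = 0, the precondition holds but the weakest precondition fails.
Answer: invalid


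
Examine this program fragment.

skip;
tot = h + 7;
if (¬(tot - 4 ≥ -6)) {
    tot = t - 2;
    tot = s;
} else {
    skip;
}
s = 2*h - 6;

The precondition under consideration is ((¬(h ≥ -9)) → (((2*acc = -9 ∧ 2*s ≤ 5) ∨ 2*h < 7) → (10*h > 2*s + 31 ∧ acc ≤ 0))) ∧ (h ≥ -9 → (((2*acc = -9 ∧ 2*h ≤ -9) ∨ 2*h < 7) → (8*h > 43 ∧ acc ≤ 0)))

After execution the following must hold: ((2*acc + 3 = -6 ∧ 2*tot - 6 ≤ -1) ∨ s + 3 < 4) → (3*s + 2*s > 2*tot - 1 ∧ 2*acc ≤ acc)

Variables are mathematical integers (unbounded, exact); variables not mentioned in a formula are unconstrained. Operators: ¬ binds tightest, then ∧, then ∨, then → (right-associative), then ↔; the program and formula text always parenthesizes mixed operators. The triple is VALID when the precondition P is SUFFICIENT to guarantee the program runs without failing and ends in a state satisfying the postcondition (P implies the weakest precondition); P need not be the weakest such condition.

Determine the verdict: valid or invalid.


Working backward. After the program, the postcondition ((2*acc + 3 = -6 ∧ 2*tot - 6 ≤ -1) ∨ s + 3 < 4) → (3*s + 2*s > 2*tot - 1 ∧ 2*acc ≤ acc) must hold; in canonical form it is ((2*acc = -9 ∧ 2*tot ≤ 5) ∨ s < 1) → (5*s > 2*tot - 1 ∧ acc ≤ 0).
Before s := 2*h - 6: ((2*acc = -9 ∧ 2*tot ≤ 5) ∨ 2*h < 7) → (10*h > 2*tot + 29 ∧ acc ≤ 0)
Then branch requires ((2*acc = -9 ∧ 2*s ≤ 5) ∨ 2*h < 7) → (10*h > 2*s + 29 ∧ acc ≤ 0); else branch requires ((2*acc = -9 ∧ 2*tot ≤ 5) ∨ 2*h < 7) → (10*h > 2*tot + 29 ∧ acc ≤ 0).
Before the if: ((¬(tot ≥ -2)) → (((2*acc = -9 ∧ 2*s ≤ 5) ∨ 2*h < 7) → (10*h > 2*s + 29 ∧ acc ≤ 0))) ∧ (tot ≥ -2 → (((2*acc = -9 ∧ 2*tot ≤ 5) ∨ 2*h < 7) → (10*h > 2*tot + 29 ∧ acc ≤ 0)))
Before tot := h + 7: ((¬(h ≥ -9)) → (((2*acc = -9 ∧ 2*s ≤ 5) ∨ 2*h < 7) → (10*h > 2*s + 29 ∧ acc ≤ 0))) ∧ (h ≥ -9 → (((2*acc = -9 ∧ 2*h ≤ -9) ∨ 2*h < 7) → (8*h > 43 ∧ acc ≤ 0)))
Before skip: ((¬(h ≥ -9)) → (((2*acc = -9 ∧ 2*s ≤ 5) ∨ 2*h < 7) → (10*h > 2*s + 29 ∧ acc ≤ 0))) ∧ (h ≥ -9 → (((2*acc = -9 ∧ 2*h ≤ -9) ∨ 2*h < 7) → (8*h > 43 ∧ acc ≤ 0)))
The weakest precondition is ((¬(h ≥ -9)) → (((2*acc = -9 ∧ 2*s ≤ 5) ∨ 2*h < 7) → (10*h > 2*s + 29 ∧ acc ≤ 0))) ∧ (h ≥ -9 → (((2*acc = -9 ∧ 2*h ≤ -9) ∨ 2*h < 7) → (8*h > 43 ∧ acc ≤ 0))).
Check whether ((¬(h ≥ -9)) → (((2*acc = -9 ∧ 2*s ≤ 5) ∨ 2*h < 7) → (10*h > 2*s + 31 ∧ acc ≤ 0))) ∧ (h ≥ -9 → (((2*acc = -9 ∧ 2*h ≤ -9) ∨ 2*h < 7) → (8*h > 43 ∧ acc ≤ 0))) implies it.
Every state satisfying the precondition satisfies the weakest precondition: the implication holds.
Answer: valid


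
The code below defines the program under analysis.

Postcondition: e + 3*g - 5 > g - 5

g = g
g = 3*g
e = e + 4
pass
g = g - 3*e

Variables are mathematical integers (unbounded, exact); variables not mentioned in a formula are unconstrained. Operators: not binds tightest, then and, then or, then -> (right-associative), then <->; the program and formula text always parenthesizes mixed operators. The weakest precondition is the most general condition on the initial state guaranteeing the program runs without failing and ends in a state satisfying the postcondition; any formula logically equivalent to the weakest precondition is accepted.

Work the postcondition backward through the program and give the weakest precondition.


Working backward. After the program, the postcondition e + 3*g - 5 > g - 5 must hold; in canonical form it is e + 2*g > 0.
Before g := g - 3*e: 2*g > 5*e
Before skip: 2*g > 5*e
Before e := e + 4: 2*g > 5*e + 20
Before g := 3*g: 6*g > 5*e + 20
Before g := g: 6*g > 5*e + 20
Answer: WP = 6*g > 5*e + 20


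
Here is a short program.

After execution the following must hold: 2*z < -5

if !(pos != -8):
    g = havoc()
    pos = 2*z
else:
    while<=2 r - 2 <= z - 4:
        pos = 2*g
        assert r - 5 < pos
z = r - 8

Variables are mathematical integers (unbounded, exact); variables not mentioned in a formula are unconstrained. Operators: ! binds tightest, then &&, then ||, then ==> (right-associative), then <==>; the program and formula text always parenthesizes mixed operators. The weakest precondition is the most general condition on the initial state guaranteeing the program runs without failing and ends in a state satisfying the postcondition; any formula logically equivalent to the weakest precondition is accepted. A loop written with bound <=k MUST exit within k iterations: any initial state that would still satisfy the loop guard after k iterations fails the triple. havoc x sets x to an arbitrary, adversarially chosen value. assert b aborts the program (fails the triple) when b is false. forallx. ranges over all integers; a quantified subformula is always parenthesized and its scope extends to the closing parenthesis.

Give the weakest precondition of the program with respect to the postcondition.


Working backward. After the program, 2*z < -5 must hold.
Before z := r - 8: 2*r < 11
Then branch requires 2*r < 11; else branch requires (r <= z - 2 ==> (r < 2*g + 5 && (r <= z - 2 ==> (r < 2*g + 5 && (!(r <= z - 2)) && 2*r < 11)) && ((!(r <= z - 2)) ==> 2*r < 11))) && ((!(r <= z - 2)) ==> 2*r < 11).
Before the if: ((!(pos != -8)) ==> 2*r < 11) && (pos != -8 ==> ((r <= z - 2 ==> (r < 2*g + 5 && (r <= z - 2 ==> (r < 2*g + 5 && (!(r <= z - 2)) && 2*r < 11)) && ((!(r <= z - 2)) ==> 2*r < 11))) && ((!(r <= z - 2)) ==> 2*r < 11)))
Answer: WP = ((!(pos != -8)) ==> 2*r < 11) && (pos != -8 ==> ((r <= z - 2 ==> (r < 2*g + 5 && (r <= z - 2 ==> (r < 2*g + 5 && (!(r <= z - 2)) && 2*r < 11)) && ((!(r <= z - 2)) ==> 2*r < 11))) && ((!(r <= z - 2)) ==> 2*r < 11)))


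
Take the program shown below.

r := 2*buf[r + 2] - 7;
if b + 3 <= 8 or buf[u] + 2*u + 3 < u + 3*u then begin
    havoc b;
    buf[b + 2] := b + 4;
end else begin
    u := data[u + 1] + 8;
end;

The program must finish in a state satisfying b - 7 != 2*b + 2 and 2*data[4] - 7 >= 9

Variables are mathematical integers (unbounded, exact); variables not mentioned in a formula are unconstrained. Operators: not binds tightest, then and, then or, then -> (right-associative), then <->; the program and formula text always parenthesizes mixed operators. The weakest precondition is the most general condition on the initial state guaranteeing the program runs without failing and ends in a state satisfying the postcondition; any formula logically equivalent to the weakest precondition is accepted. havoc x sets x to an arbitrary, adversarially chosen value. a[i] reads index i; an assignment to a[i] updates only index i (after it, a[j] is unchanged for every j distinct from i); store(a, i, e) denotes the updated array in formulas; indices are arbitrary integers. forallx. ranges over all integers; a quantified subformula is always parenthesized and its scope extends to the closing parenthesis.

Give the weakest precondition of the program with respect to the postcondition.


Working backward. After the program, the postcondition b - 7 != 2*b + 2 and 2*data[4] - 7 >= 9 must hold; in canonical form it is b != -9 and 2*data[4] >= 16.
Then branch requires forall b_1. (b_1 != -9 and 2*data[4] >= 16); else branch requires b != -9 and 2*data[4] >= 16.
Before the if: ((b <= 5 or buf[u] < 2*u - 3) -> (forall b_1. (b_1 != -9 and 2*data[4] >= 16))) and ((not (b <= 5 or buf[u] < 2*u - 3)) -> (b != -9 and 2*data[4] >= 16))
Before r := 2*buf[r + 2] - 7: ((b <= 5 or buf[u] < 2*u - 3) -> (forall b_1. (b_1 != -9 and 2*data[4] >= 16))) and ((not (b <= 5 or buf[u] < 2*u - 3)) -> (b != -9 and 2*data[4] >= 16))
Answer: WP = ((b <= 5 or buf[u] < 2*u - 3) -> (forall b_1. (b_1 != -9 and 2*data[4] >= 16))) and ((not (b <= 5 or buf[u] < 2*u - 3)) -> (b != -9 and 2*data[4] >= 16))


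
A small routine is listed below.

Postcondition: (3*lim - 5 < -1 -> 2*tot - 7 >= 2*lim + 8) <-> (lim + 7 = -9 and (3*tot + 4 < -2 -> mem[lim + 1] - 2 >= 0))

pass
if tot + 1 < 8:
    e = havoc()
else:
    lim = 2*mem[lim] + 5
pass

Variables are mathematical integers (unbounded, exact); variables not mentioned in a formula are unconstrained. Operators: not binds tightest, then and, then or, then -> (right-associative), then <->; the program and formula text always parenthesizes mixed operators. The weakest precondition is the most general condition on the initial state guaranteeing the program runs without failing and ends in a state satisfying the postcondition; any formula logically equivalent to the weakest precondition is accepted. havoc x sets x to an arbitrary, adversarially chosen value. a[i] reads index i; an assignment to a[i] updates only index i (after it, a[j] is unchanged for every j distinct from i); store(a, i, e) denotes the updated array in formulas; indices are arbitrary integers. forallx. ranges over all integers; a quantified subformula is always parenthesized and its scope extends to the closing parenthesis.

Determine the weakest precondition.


Working backward. After the program, the postcondition (3*lim - 5 < -1 -> 2*tot - 7 >= 2*lim + 8) <-> (lim + 7 = -9 and (3*tot + 4 < -2 -> mem[lim + 1] - 2 >= 0)) must hold; in canonical form it is (3*lim < 4 -> 2*tot >= 2*lim + 15) <-> (lim = -16 and (3*tot < -6 -> mem[lim + 1] >= 2)).
Before skip: (3*lim < 4 -> 2*tot >= 2*lim + 15) <-> (lim = -16 and (3*tot < -6 -> mem[lim + 1] >= 2))
Then branch requires (3*lim < 4 -> 2*tot >= 2*lim + 15) <-> (lim = -16 and (3*tot < -6 -> mem[lim + 1] >= 2)); else branch requires (6*mem[lim] < -11 -> 2*tot >= 4*mem[lim] + 25) <-> (2*mem[lim] = -21 and (3*tot < -6 -> mem[2*mem[lim] + 6] >= 2)).
Before the if: (tot < 7 -> ((3*lim < 4 -> 2*tot >= 2*lim + 15) <-> (lim = -16 and (3*tot < -6 -> mem[lim + 1] >= 2)))) and ((not (tot < 7)) -> ((6*mem[lim] < -11 -> 2*tot >= 4*mem[lim] + 25) <-> (2*mem[lim] = -21 and (3*tot < -6 -> mem[2*mem[lim] + 6] >= 2))))
Before skip: (tot < 7 -> ((3*lim < 4 -> 2*tot >= 2*lim + 15) <-> (lim = -16 and (3*tot < -6 -> mem[lim + 1] >= 2)))) and ((not (tot < 7)) -> ((6*mem[lim] < -11 -> 2*tot >= 4*mem[lim] + 25) <-> (2*mem[lim] = -21 and (3*tot < -6 -> mem[2*mem[lim] + 6] >= 2))))
Answer: WP = (tot < 7 -> ((3*lim < 4 -> 2*tot >= 2*lim + 15) <-> (lim = -16 and (3*tot < -6 -> mem[lim + 1] >= 2)))) and ((not (tot < 7)) -> ((6*mem[lim] < -11 -> 2*tot >= 4*mem[lim] + 25) <-> (2*mem[lim] = -21 and (3*tot < -6 -> mem[2*mem[lim] + 6] >= 2))))


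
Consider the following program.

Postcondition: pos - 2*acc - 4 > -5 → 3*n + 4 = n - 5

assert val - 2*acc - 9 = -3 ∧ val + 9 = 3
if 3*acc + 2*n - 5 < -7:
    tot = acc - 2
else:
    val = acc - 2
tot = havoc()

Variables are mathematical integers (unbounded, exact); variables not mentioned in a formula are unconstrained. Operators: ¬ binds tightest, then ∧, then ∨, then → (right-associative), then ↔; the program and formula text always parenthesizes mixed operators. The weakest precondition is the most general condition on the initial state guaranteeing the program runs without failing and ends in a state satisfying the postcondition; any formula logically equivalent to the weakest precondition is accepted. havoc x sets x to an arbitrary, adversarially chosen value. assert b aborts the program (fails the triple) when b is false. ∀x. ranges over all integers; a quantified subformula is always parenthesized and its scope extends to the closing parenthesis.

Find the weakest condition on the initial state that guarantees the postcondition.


Working backward. After the program, the postcondition pos - 2*acc - 4 > -5 → 3*n + 4 = n - 5 must hold; in canonical form it is pos > 2*acc - 1 → 2*n = -9.
Before havoc tot: pos > 2*acc - 1 → 2*n = -9
Then branch requires pos > 2*acc - 1 → 2*n = -9; else branch requires pos > 2*acc - 1 → 2*n = -9.
Before the if: (3*acc + 2*n < -2 → (pos > 2*acc - 1 → 2*n = -9)) ∧ ((¬(3*acc + 2*n < -2)) → (pos > 2*acc - 1 → 2*n = -9))
Before assert val - 2*acc - 9 = -3 ∧ val + 9 = 3: val = 2*acc + 6 ∧ val = -6 ∧ (3*acc + 2*n < -2 → (pos > 2*acc - 1 → 2*n = -9)) ∧ ((¬(3*acc + 2*n < -2)) → (pos > 2*acc - 1 → 2*n = -9))
Answer: WP = val = 2*acc + 6 ∧ val = -6 ∧ (3*acc + 2*n < -2 → (pos > 2*acc - 1 → 2*n = -9)) ∧ ((¬(3*acc + 2*n < -2)) → (pos > 2*acc - 1 → 2*n = -9))


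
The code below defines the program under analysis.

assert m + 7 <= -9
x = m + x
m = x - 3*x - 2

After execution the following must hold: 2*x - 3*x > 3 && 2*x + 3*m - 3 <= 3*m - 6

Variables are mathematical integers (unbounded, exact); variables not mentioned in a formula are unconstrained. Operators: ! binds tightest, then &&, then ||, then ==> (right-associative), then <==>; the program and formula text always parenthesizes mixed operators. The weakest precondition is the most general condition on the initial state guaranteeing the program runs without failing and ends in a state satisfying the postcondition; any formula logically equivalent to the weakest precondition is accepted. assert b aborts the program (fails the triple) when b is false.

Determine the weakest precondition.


Working backward. After the program, the postcondition 2*x - 3*x > 3 && 2*x + 3*m - 3 <= 3*m - 6 must hold; in canonical form it is x < -3 && 2*x <= -3.
Before m := x - 3*x - 2: x < -3 && 2*x <= -3
Before x := m + x: m + x < -3 && 2*m + 2*x <= -3
Before assert m + 7 <= -9: m <= -16 && m + x < -3 && 2*m + 2*x <= -3
Answer: WP = m <= -16 && m + x < -3 && 2*m + 2*x <= -3


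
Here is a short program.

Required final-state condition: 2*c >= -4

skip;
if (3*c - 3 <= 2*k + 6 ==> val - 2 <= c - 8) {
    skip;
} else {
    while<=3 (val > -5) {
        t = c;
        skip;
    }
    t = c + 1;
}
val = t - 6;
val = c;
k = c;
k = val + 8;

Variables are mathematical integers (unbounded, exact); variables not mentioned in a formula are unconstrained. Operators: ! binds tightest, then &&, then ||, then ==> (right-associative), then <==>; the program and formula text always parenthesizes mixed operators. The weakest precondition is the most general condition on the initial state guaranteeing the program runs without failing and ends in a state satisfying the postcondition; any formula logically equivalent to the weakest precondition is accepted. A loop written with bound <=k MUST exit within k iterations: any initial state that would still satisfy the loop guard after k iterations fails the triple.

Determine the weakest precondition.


Working backward. After the program, 2*c >= -4 must hold.
Before k := val + 8: 2*c >= -4
Before k := c: 2*c >= -4
Before val := c: 2*c >= -4
Before val := t - 6: 2*c >= -4
Then branch requires 2*c >= -4; else branch requires (val > -5 ==> ((val > -5 ==> ((val > -5 ==> ((!(val > -5)) && 2*c >= -4)) && ((!(val > -5)) ==> 2*c >= -4))) && ((!(val > -5)) ==> 2*c >= -4))) && ((!(val > -5)) ==> 2*c >= -4).
Before the if: ((3*c <= 2*k + 9 ==> val <= c - 6) ==> 2*c >= -4) && ((!(3*c <= 2*k + 9 ==> val <= c - 6)) ==> ((val > -5 ==> ((val > -5 ==> ((val > -5 ==> ((!(val > -5)) && 2*c >= -4)) && ((!(val > -5)) ==> 2*c >= -4))) && ((!(val > -5)) ==> 2*c >= -4))) && ((!(val > -5)) ==> 2*c >= -4)))
Before skip: ((3*c <= 2*k + 9 ==> val <= c - 6) ==> 2*c >= -4) && ((!(3*c <= 2*k + 9 ==> val <= c - 6)) ==> ((val > -5 ==> ((val > -5 ==> ((val > -5 ==> ((!(val > -5)) && 2*c >= -4)) && ((!(val > -5)) ==> 2*c >= -4))) && ((!(val > -5)) ==> 2*c >= -4))) && ((!(val > -5)) ==> 2*c >= -4)))
Answer: WP = ((3*c <= 2*k + 9 ==> val <= c - 6) ==> 2*c >= -4) && ((!(3*c <= 2*k + 9 ==> val <= c - 6)) ==> ((val > -5 ==> ((val > -5 ==> ((val > -5 ==> ((!(val > -5)) && 2*c >= -4)) && ((!(val > -5)) ==> 2*c >= -4))) && ((!(val > -5)) ==> 2*c >= -4))) && ((!(val > -5)) ==> 2*c >= -4)))


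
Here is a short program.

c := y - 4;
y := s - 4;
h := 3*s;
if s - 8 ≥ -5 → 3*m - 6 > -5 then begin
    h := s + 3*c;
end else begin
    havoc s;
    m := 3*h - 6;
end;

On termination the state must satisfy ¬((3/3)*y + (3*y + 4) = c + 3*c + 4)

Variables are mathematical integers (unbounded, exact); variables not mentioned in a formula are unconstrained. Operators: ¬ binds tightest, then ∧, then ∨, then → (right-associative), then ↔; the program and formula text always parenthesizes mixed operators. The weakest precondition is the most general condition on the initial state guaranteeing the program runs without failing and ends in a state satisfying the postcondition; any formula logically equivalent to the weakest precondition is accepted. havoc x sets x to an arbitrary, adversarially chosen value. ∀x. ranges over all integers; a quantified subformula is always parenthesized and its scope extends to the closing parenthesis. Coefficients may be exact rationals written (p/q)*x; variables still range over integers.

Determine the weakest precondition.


Working backward. After the program, the postcondition ¬((3/3)*y + (3*y + 4) = c + 3*c + 4) must hold; in canonical form it is ¬(4*y = 4*c).
Then branch requires ¬(4*y = 4*c); else branch requires ¬(4*y = 4*c).
Before the if: ((s ≥ 3 → 3*m > 1) → (¬(4*y = 4*c))) ∧ ((¬(s ≥ 3 → 3*m > 1)) → (¬(4*y = 4*c)))
Before h := 3*s: ((s ≥ 3 → 3*m > 1) → (¬(4*y = 4*c))) ∧ ((¬(s ≥ 3 → 3*m > 1)) → (¬(4*y = 4*c)))
Before y := s - 4: ((s ≥ 3 → 3*m > 1) → (¬(4*s = 4*c + 16))) ∧ ((¬(s ≥ 3 → 3*m > 1)) → (¬(4*s = 4*c + 16)))
Before c := y - 4: ((s ≥ 3 → 3*m > 1) → (¬(4*s = 4*y))) ∧ ((¬(s ≥ 3 → 3*m > 1)) → (¬(4*s = 4*y)))
Answer: WP = ((s ≥ 3 → 3*m > 1) → (¬(4*s = 4*y))) ∧ ((¬(s ≥ 3 → 3*m > 1)) → (¬(4*s = 4*y)))


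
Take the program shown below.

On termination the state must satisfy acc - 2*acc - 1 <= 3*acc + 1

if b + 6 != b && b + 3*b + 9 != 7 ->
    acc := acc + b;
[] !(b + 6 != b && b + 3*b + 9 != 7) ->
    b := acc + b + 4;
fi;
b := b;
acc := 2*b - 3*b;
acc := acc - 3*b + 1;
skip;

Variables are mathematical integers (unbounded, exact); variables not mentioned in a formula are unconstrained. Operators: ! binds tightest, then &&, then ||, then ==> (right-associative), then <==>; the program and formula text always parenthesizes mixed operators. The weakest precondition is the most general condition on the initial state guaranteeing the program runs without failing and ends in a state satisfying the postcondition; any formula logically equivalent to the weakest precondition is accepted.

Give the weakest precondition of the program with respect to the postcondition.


Working backward. After the program, the postcondition acc - 2*acc - 1 <= 3*acc + 1 must hold; in canonical form it is 4*acc >= -2.
Before skip: 4*acc >= -2
Before acc := acc - 3*b + 1: 4*acc >= 12*b - 6
Before acc := 2*b - 3*b: 16*b <= 6
Before b := b: 16*b <= 6
Then branch requires 16*b <= 6; else branch requires 16*acc + 16*b <= -58.
Before the if: (4*b != -2 ==> 16*b <= 6) && ((!(4*b != -2)) ==> 16*acc + 16*b <= -58)
Answer: WP = (4*b != -2 ==> 16*b <= 6) && ((!(4*b != -2)) ==> 16*acc + 16*b <= -58)


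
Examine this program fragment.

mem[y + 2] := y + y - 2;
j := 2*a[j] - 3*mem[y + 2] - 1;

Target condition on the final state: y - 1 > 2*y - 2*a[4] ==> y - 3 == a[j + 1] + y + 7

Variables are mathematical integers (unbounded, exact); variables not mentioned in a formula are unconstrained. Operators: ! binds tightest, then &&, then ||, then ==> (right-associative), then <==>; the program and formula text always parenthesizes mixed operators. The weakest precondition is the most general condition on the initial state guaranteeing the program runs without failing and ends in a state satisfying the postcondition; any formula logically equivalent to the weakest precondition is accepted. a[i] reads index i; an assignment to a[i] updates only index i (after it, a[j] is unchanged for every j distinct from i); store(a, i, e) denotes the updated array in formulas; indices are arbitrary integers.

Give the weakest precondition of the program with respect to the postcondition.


Working backward. After the program, the postcondition y - 1 > 2*y - 2*a[4] ==> y - 3 == a[j + 1] + y + 7 must hold; in canonical form it is 2*a[4] > y + 1 ==> a[j + 1] == -10.
Before j := 2*a[j] - 3*mem[y + 2] - 1: 2*a[4] > y + 1 ==> a[2*a[j] - 3*mem[y + 2]] == -10
Before mem[y + 2] := y + y - 2: 2*a[4] > y + 1 ==> a[2*a[j] - 3*store(mem, y + 2, 2*y - 2)[y + 2]] == -10
Answer: WP = 2*a[4] > y + 1 ==> a[2*a[j] - 3*store(mem, y + 2, 2*y - 2)[y + 2]] == -10


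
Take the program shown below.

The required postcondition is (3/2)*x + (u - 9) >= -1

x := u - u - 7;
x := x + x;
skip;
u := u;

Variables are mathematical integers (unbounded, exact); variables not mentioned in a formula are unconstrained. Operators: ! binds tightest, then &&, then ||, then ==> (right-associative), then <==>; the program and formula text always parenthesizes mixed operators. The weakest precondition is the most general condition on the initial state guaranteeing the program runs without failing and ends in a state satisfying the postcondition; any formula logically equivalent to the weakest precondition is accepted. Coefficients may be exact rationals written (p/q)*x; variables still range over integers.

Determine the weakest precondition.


Working backward. After the program, the postcondition (3/2)*x + (u - 9) >= -1 must hold; in canonical form it is u + (3/2)*x >= 8.
Before u := u: u + (3/2)*x >= 8
Before skip: u + (3/2)*x >= 8
Before x := x + x: u + 3*x >= 8
Before x := u - u - 7: u >= 29
Answer: WP = u >= 29
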